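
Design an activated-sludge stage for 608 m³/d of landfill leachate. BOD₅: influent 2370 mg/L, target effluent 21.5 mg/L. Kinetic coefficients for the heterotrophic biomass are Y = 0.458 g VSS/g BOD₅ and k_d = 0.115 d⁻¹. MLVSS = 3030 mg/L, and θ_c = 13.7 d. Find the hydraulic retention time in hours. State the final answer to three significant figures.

τ ≈ 45.3 h

Rearranging the biomass balance for a CMAS with decay, V = Y·Q·ΔS·θ_c / [X·(1+k_d θ_c)] = 0.458 × 608 × (2370 − 21.5) × 13.7 / [3030 × (1 + 0.115 × 13.7)] = 8.96×10^6 / 7804 = 1148 m³.
τ = V/Q = 1148/608 = 1.888 d, or 45.32 h.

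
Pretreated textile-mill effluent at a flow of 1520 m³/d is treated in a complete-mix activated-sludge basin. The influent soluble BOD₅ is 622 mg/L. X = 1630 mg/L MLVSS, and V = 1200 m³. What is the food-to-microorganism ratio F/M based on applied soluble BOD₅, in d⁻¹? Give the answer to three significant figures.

F/M ≈ 0.483 d⁻¹

F/M = applied load / biomass = Q·S₀/(V·X) = 1520 × 622 / (1200 × 1630) = 0.4834 d⁻¹.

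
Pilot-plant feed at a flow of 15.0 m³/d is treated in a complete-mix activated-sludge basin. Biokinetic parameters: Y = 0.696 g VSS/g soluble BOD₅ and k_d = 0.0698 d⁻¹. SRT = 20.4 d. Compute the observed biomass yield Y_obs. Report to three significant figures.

Observed yield with endogenous decay: Y_obs = Y / (1 + k_d·θ_c) = 0.696 / (1 + 0.0698 × 20.4) = 0.696 / 2.424 = 0.2871 g VSS/g soluble BOD₅.

Y_obs ≈ 0.287 g VSS/g soluble BOD₅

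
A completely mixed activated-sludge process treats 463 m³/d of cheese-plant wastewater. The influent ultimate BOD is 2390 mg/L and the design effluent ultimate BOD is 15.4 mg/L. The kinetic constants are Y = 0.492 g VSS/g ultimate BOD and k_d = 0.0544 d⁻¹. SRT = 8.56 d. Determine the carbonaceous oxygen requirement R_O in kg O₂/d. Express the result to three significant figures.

R_O ≈ 575 kg O₂/d

Correct the yield for decay: Y_obs = Y/(1 + k_d θ_c) = 0.492 / (1 + 0.0544 × 8.56) = 0.492 / 1.466 = 0.3357.
Substrate removed = Q·(S₀ − S) = 463 m³/d × (2390 − 15.4) g/m³ = 1.1×10^6 g/d = 1099 kg/d.
Net sludge production P_X = 0.3357 × 1099 = 369.1 kg VSS/d.
Carbonaceous O₂ demand = substrate oxidised − cell-mass equivalent = 1099 − 1.42 × 369.1 = 575.4 kg O₂/d.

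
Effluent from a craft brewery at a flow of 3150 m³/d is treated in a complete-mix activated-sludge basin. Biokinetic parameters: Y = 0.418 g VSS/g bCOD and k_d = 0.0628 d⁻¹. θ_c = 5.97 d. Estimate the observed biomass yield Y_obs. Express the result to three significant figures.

Y_obs ≈ 0.304 g VSS/g bCOD

Correct the yield for decay: Y_obs = Y/(1 + k_d θ_c) = 0.418 / (1 + 0.0628 × 5.97) = 0.418 / 1.375 = 0.3040.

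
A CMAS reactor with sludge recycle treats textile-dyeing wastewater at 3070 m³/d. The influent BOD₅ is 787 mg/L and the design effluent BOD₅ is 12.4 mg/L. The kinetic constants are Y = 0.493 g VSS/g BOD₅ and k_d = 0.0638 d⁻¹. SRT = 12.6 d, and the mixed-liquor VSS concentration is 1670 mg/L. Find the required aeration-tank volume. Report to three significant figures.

V ≈ 4900 m³

From the SRT design equation V = Y Q (S₀−S) θ_c / [X (1 + k_d θ_c)] = 0.493 × 3070 × (787 − 12.4) × 12.6 / [1670 × (1 + 0.0638 × 12.6)] = 1.48×10^7 / 3012 = 4904 m³.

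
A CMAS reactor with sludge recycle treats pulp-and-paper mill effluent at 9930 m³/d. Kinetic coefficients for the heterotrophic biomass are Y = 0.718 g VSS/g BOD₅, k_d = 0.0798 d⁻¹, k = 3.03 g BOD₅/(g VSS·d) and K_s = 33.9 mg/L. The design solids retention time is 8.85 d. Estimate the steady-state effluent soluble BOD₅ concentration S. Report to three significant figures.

S ≈ 3.30 mg/L

From the Monod/SRT balance for a CMAS, S = K_s·(1+k_d θ_c)/[θ_c·(Y k − k_d) − 1] = 33.9 × (1 + 0.0798 × 8.85) / [8.85 × (0.718 × 3.03 − 0.0798) − 1] = 57.84 / 17.55 = 3.296 mg/L.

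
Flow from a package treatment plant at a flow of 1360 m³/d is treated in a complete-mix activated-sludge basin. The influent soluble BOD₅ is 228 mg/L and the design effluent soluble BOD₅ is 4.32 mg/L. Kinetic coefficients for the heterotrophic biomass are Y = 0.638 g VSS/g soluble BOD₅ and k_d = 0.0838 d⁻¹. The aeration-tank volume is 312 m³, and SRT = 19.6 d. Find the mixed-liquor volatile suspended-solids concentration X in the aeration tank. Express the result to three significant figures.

X ≈ 4610 mg/L

From V·X·(1 + k_d·θ_c) = Y·Q·(S₀ − S)·θ_c: X = 0.638 × 1360 × (228 − 4.32) × 19.6 / [312 × (1 + 0.0838 × 19.6)] = 4614 mg/L.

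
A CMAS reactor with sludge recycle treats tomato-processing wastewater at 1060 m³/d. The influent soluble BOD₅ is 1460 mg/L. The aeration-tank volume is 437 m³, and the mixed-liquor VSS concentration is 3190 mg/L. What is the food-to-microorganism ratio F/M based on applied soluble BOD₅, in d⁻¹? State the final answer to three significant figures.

F/M = Q·S₀ / (V·X) = 1060 × 1460 / (437.0 × 3190) = 1.110 g soluble BOD₅·(g VSS·d)⁻¹.

F/M ≈ 1.11 d⁻¹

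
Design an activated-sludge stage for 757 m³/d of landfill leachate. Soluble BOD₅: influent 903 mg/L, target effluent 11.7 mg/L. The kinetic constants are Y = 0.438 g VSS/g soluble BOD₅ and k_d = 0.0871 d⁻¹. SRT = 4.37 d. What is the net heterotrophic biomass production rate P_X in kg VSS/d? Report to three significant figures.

P_X ≈ 214 kg VSS/d

Correct the yield for decay: Y_obs = Y/(1 + k_d θ_c) = 0.438 / (1 + 0.0871 × 4.37) = 0.438 / 1.381 = 0.3172.
Substrate removed = Q·(S₀ − S) = 757 m³/d × (903 − 11.7) g/m³ = 6.75×10^5 g/d = 674.7 kg/d.
So the net sludge growth is P_X = 0.3172 × 674.7 = 214.1 kg VSS/d.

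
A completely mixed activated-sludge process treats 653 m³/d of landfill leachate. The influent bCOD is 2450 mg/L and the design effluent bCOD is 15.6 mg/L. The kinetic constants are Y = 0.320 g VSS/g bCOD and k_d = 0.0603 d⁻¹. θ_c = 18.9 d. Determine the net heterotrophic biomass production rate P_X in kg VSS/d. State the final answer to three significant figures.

P_X ≈ 238 kg VSS/d

The observed yield is Y_obs = Y/(1 + k_d·θ_c) = 0.320 / (1 + 0.0603 × 18.9) = 0.320 / 2.140 = 0.1496 g VSS per g bCOD removed.
Mass of bCOD removed per day: Q(S₀ − S) = 653 × 2434 g/m³ = 1590 kg/d.
Biomass produced: P_X = Y_obs·Q·ΔS = 0.1496 × 1590 ≈ 237.7 kg VSS/d.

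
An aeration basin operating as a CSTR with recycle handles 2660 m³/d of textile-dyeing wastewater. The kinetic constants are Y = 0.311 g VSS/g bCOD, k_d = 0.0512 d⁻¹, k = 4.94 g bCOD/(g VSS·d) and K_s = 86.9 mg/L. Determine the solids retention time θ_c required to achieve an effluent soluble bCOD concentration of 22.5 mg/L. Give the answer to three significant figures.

θ_c ≈ 3.78 d

At the target effluent, Y k S/(K_s+S) = 0.311×4.94×22.5/109.4 = 0.3160 d⁻¹.
1/θ_c = 0.3160 − 0.0512 = 0.2648 d⁻¹, so θ_c = 3.777 d.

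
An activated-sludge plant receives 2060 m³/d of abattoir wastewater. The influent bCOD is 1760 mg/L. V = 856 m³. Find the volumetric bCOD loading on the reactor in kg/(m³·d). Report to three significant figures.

L_v ≈ 4.24 kg bCOD/(m³·d)

Volumetric loading L_v = Q·S₀ / V = 2060 × 1760 g/m³ / 856.0 m³ = 4236 g/(m³·d) = 4.236 kg bCOD/(m³·d).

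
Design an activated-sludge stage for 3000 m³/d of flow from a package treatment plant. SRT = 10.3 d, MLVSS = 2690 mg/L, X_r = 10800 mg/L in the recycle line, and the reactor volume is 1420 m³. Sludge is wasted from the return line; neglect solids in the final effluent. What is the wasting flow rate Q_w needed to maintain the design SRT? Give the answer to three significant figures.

θ_c = V·X/(Q_w·X_r) when wasting from the recycle, so Q_w = V·X/(θ_c·X_r) = 1420 × 2690 / (10.3 × 10800) = 34.34 m³/d.

Q_w ≈ 34.3 m³/d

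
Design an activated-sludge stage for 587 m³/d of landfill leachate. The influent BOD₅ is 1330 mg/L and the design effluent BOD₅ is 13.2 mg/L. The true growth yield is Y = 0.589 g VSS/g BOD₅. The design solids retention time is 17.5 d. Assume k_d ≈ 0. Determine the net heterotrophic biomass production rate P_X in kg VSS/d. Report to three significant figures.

P_X ≈ 455 kg VSS/d

No decay correction is needed, so Y_obs = Y = 0.589.
ΔS = 1330 − 13.2 = 1317 mg/L, so the substrate removal rate is 587 × 1317/1000 = 773.0 kg BOD₅/d.
Net biomass production P_X = Y_obs × Q·(S₀ − S) = 0.5890 × 773.0 = 455.3 kg VSS/d.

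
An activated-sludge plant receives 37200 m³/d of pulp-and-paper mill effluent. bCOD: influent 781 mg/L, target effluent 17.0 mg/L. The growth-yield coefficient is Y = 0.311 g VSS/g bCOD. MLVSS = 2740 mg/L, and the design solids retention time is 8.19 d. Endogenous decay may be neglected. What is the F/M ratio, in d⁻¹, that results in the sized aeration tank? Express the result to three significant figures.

With k_d = 0 the design equation reduces to V = Y Q (S₀−S) θ_c / X = 0.311 × 37200 × (781 − 17.0) × 8.19 / 2740 = 26420 m³.
Food-to-microorganism ratio F/M = Q S₀ / (V X) = 37200 × 781 / (26420 × 2740) = 0.4013 d⁻¹.

F/M ≈ 0.401 d⁻¹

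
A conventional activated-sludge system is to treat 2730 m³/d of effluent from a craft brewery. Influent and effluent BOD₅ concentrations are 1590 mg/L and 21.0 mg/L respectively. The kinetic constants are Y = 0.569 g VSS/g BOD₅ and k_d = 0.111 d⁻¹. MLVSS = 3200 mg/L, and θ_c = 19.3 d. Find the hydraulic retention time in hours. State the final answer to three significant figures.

Rearranging the biomass balance for a CMAS with decay, V = Y·Q·ΔS·θ_c / [X·(1+k_d θ_c)] = 0.569 × 2730 × (1590 − 21.0) × 19.3 / [3200 × (1 + 0.111 × 19.3)] = 4.7×10^7 / 10055 = 4678 m³.
τ = V/Q = 4678/2730 = 1.714 d, or 41.13 h.

τ ≈ 41.1 h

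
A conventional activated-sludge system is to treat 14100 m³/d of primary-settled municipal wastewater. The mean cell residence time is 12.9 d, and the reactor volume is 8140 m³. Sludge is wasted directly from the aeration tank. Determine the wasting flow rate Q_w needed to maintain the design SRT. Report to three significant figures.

With mixed-liquor wasting, θ_c = V/Q_w, so Q_w = V/θ_c = 8140/12.9 = 631.0 m³/d.

Q_w ≈ 631 m³/d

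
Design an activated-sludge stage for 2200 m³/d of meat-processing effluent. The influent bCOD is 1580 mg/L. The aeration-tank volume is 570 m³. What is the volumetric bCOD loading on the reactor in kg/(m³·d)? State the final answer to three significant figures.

Applied bCOD load per unit volume = Q·S₀/V = (2200 × 1580/1000)/570.0 = 6.098 kg bCOD·m⁻³·d⁻¹.

L_v ≈ 6.10 kg bCOD/(m³·d)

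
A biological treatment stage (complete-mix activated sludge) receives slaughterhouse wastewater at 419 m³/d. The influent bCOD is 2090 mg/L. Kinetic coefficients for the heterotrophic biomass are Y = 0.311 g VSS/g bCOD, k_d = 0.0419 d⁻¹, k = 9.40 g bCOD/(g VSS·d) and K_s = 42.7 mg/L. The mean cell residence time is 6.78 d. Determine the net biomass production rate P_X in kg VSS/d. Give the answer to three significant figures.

Effluent substrate depends only on kinetics and SRT: S = K_s(1 + k_d θ_c) / [θ_c(Yk − k_d) − 1] = 42.7 × (1 + 0.0419 × 6.78) / [6.78 × (0.311 × 9.40 − 0.0419) − 1] = 54.83 / 18.54 = 2.958 mg/L.
The observed yield is Y_obs = Y/(1 + k_d·θ_c) = 0.311 / (1 + 0.0419 × 6.78) = 0.311 / 1.284 = 0.2422 g VSS per g bCOD removed.
Mass of bCOD removed per day: Q(S₀ − S) = 419 × 2087 g/m³ = 874.5 kg/d.
So the net sludge growth is P_X = 0.2422 × 874.5 = 211.8 kg VSS/d.

P_X ≈ 212 kg VSS/d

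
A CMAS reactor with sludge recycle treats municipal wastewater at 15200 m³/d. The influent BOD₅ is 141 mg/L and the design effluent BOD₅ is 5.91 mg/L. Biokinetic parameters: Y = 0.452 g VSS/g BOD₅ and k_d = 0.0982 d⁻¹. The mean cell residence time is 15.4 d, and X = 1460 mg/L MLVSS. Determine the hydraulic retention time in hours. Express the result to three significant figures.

τ ≈ 6.15 h

Steady-state biomass mass balance: V·X·(1 + k_d·θ_c) = Y·Q·(S₀ − S)·θ_c, so V = 0.452 × 15200 × (141 − 5.91) × 15.4 / [1460 × (1 + 0.0982 × 15.4)] = 1.43×10^7 / 3668 = 3897 m³.
τ = V/Q = 3897/15200 = 0.2564 d, or 6.153 h.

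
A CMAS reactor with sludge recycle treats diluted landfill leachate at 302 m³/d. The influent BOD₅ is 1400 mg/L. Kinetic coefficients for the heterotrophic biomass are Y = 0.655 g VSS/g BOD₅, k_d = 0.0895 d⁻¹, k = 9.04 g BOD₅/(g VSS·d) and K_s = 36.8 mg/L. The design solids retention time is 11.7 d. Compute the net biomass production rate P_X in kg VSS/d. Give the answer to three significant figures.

From the Monod/SRT balance for a CMAS, S = K_s·(1+k_d θ_c)/[θ_c·(Y k − k_d) − 1] = 36.8 × (1 + 0.0895 × 11.7) / [11.7 × (0.655 × 9.04 − 0.0895) − 1] = 75.34 / 67.23 = 1.121 mg/L.
The observed yield is Y_obs = Y/(1 + k_d·θ_c) = 0.655 / (1 + 0.0895 × 11.7) = 0.655 / 2.047 = 0.3200 g VSS per g BOD₅ removed.
ΔS = 1400 − 1.12 = 1399 mg/L, so the substrate removal rate is 302 × 1399/1000 = 422.5 kg BOD₅/d.
Net biomass production P_X = Y_obs × Q·(S₀ − S) = 0.3200 × 422.5 = 135.2 kg VSS/d.

P_X ≈ 135 kg VSS/d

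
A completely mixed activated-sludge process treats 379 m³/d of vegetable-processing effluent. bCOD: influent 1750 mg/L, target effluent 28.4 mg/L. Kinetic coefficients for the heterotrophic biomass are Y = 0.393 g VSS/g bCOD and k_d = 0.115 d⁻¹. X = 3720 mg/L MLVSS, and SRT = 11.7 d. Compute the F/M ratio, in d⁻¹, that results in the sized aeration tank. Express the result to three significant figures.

F/M ≈ 0.519 d⁻¹

From the SRT design equation V = Y Q (S₀−S) θ_c / [X (1 + k_d θ_c)] = 0.393 × 379 × (1750 − 28.4) × 11.7 / [3720 × (1 + 0.115 × 11.7)] = 3×10^6 / 8725 = 343.9 m³.
Food-to-microorganism ratio F/M = Q S₀ / (V X) = 379 × 1750 / (343.9 × 3720) = 0.5185 d⁻¹.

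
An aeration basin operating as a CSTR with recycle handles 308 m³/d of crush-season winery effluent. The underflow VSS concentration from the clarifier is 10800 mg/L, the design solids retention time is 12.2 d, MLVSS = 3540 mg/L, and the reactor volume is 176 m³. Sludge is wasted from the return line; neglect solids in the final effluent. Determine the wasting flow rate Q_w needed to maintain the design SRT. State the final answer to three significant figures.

Q_w ≈ 4.73 m³/d

Wasting from the return line (neglecting effluent solids): Q_w = V·X / (θ_c·X_r) = 176.0 × 3540 / (12.2 × 10800) = 4.729 m³/d.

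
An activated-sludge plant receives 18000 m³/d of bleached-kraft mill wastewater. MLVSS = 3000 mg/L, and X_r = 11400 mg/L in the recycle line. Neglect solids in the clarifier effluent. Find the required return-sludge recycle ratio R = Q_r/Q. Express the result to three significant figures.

R ≈ 0.357

Solids balance on the clarifier gives (1+R)X = R·X_r, so R = X/(X_r − X) = 3000 / (11400 − 3000) = 0.3571.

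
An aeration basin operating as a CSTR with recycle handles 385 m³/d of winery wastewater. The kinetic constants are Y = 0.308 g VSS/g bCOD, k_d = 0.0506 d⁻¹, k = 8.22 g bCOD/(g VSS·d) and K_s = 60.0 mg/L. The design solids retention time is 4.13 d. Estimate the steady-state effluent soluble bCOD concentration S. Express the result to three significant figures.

S ≈ 7.84 mg/L

From the Monod/SRT balance for a CMAS, S = K_s·(1+k_d θ_c)/[θ_c·(Y k − k_d) − 1] = 60.0 × (1 + 0.0506 × 4.13) / [4.13 × (0.308 × 8.22 − 0.0506) − 1] = 72.54 / 9.247 = 7.844 mg/L.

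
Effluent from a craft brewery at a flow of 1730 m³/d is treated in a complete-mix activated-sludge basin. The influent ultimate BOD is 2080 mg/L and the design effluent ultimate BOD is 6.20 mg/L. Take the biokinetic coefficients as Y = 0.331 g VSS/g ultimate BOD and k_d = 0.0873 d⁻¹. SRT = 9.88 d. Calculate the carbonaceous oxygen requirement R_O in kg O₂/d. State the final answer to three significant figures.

R_O ≈ 2680 kg O₂/d

The observed yield is Y_obs = Y/(1 + k_d·θ_c) = 0.331 / (1 + 0.0873 × 9.88) = 0.331 / 1.863 = 0.1777 g VSS per g ultimate BOD removed.
Mass of ultimate BOD removed per day: Q(S₀ − S) = 1730 × 2074 g/m³ = 3588 kg/d.
P_X = Y_obs·Q·(S₀ − S) = 0.1777 × 3588 = 637.6 kg VSS/d.
R_O = Q·(S₀ − S) − 1.42·P_X = 3588 − 1.42 × 637.6 = 2682 kg O₂/d.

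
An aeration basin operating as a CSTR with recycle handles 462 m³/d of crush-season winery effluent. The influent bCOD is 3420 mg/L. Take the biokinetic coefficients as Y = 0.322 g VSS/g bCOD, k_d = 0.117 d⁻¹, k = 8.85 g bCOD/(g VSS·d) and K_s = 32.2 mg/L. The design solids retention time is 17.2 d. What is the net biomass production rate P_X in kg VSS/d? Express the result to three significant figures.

P_X ≈ 169 kg VSS/d

Effluent substrate depends only on kinetics and SRT: S = K_s(1 + k_d θ_c) / [θ_c(Yk − k_d) − 1] = 32.2 × (1 + 0.117 × 17.2) / [17.2 × (0.322 × 8.85 − 0.117) − 1] = 97.00 / 46.00 = 2.109 mg/L.
Observed yield with endogenous decay: Y_obs = Y / (1 + k_d·θ_c) = 0.322 / (1 + 0.117 × 17.2) = 0.322 / 3.012 = 0.1069 g VSS/g bCOD.
Substrate removed = Q·(S₀ − S) = 462 m³/d × (3420 − 2.11) g/m³ = 1.58×10^6 g/d = 1579 kg/d.
Net biomass production P_X = Y_obs × Q·(S₀ − S) = 0.1069 × 1579 = 168.8 kg VSS/d.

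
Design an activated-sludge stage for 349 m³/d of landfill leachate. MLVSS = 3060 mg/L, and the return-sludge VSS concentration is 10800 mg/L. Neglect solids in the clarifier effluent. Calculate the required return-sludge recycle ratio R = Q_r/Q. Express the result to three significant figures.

R = Q_r/Q = X/(X_r − X) = 3060 / (10800 − 3060) = 0.3953.

R ≈ 0.395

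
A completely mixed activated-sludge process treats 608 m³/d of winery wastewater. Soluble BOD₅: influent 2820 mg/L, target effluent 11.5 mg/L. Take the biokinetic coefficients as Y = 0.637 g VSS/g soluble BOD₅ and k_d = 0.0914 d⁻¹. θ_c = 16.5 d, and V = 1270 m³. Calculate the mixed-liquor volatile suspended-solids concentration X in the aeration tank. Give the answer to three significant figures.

X = Y·Q·ΔS·θ_c / [V·(1 + k_d θ_c)] = 0.637 × 608 × (2820 − 11.5) × 16.5 / [1270 × (1 + 0.0914 × 16.5)] = 5634 mg/L.

X ≈ 5630 mg/L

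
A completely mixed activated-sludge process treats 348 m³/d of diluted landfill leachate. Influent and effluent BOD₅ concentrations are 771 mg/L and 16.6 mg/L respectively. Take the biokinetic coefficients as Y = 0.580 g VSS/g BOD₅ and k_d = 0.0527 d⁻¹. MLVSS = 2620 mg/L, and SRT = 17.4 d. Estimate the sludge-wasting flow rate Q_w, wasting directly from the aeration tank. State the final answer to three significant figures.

Q_w ≈ 30.3 m³/d

Steady-state biomass mass balance: V·X·(1 + k_d·θ_c) = Y·Q·(S₀ − S)·θ_c, so V = 0.580 × 348 × (771 − 16.6) × 17.4 / [2620 × (1 + 0.0527 × 17.4)] = 2.65×10^6 / 5022 = 527.5 m³.
Wasting from the aeration tank: Q_w = V / θ_c = 527.5 / 17.4 = 30.32 m³/d.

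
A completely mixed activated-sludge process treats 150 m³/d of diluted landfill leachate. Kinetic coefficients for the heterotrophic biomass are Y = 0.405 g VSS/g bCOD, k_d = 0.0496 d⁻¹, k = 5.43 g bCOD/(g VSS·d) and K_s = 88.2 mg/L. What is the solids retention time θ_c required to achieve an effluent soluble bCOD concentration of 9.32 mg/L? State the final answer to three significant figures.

θ_c ≈ 6.23 d

Specific growth rate at S = 9.32 mg/L: μ = YkS/(K_s+S) = 0.405·5.43·9.32/(88.2+9.32) = 0.2102 d⁻¹.
θ_c = 1/(μ − k_d) = 1/(0.2102 − 0.0496) = 1/0.1606 = 6.228 d.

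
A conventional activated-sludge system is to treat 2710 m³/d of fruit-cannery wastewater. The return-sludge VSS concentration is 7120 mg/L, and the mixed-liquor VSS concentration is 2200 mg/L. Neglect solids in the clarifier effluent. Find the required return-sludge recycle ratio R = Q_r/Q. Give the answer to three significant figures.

R ≈ 0.447

Solids balance on the clarifier gives (1+R)X = R·X_r, so R = X/(X_r − X) = 2200 / (7120 − 2200) = 0.4472.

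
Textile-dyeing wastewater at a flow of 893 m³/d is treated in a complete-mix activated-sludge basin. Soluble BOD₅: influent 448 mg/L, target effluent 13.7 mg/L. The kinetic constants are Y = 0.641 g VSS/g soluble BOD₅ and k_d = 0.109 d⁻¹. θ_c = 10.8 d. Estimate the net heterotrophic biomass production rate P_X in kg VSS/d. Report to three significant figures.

Correct the yield for decay: Y_obs = Y/(1 + k_d θ_c) = 0.641 / (1 + 0.109 × 10.8) = 0.641 / 2.177 = 0.2944.
Q·(S₀ − S) = 893 × (448 − 13.7) × 10⁻³ = 387.8 kg/d removed.
Net biomass production P_X = Y_obs × Q·(S₀ − S) = 0.2944 × 387.8 = 114.2 kg VSS/d.

P_X ≈ 114 kg VSS/d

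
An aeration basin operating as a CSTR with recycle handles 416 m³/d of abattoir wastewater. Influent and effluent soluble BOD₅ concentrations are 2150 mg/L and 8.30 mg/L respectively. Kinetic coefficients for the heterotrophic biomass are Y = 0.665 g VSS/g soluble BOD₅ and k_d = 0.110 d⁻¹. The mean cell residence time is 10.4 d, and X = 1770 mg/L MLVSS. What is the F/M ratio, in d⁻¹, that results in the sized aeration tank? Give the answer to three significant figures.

From the SRT design equation V = Y Q (S₀−S) θ_c / [X (1 + k_d θ_c)] = 0.665 × 416 × (2150 − 8.30) × 10.4 / [1770 × (1 + 0.110 × 10.4)] = 6.16×10^6 / 3795 = 1624 m³.
F/M = applied load / biomass = Q·S₀/(V·X) = 416 × 2150 / (1624 × 1770) = 0.3112 d⁻¹.

F/M ≈ 0.311 d⁻¹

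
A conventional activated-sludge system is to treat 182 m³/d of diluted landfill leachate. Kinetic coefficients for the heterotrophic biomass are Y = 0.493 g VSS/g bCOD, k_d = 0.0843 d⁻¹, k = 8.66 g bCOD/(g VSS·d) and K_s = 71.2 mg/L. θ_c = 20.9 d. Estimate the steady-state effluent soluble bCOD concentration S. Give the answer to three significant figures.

From the Monod/SRT balance for a CMAS, S = K_s·(1+k_d θ_c)/[θ_c·(Y k − k_d) − 1] = 71.2 × (1 + 0.0843 × 20.9) / [20.9 × (0.493 × 8.66 − 0.0843) − 1] = 196.6 / 86.47 = 2.274 mg/L.

S ≈ 2.27 mg/L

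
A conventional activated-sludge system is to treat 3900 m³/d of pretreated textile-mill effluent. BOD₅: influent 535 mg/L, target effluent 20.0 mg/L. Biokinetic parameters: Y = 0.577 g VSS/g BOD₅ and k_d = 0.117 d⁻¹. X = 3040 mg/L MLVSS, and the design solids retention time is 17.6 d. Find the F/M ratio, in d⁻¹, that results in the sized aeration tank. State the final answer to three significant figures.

Rearranging the biomass balance for a CMAS with decay, V = Y·Q·ΔS·θ_c / [X·(1+k_d θ_c)] = 0.577 × 3900 × (535 − 20.0) × 17.6 / [3040 × (1 + 0.117 × 17.6)] = 2.04×10^7 / 9300 = 2193 m³.
F/M = applied load / biomass = Q·S₀/(V·X) = 3900 × 535 / (2193 × 3040) = 0.3129 d⁻¹.

F/M ≈ 0.313 d⁻¹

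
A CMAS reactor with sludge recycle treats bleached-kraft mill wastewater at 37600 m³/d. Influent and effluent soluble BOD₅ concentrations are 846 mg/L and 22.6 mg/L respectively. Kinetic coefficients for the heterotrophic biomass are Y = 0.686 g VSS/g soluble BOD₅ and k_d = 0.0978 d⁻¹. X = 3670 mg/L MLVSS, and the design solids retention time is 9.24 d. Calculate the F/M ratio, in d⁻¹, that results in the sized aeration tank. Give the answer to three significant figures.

Steady-state biomass mass balance: V·X·(1 + k_d·θ_c) = Y·Q·(S₀ − S)·θ_c, so V = 0.686 × 37600 × (846 − 22.6) × 9.24 / [3670 × (1 + 0.0978 × 9.24)] = 1.96×10^8 / 6986 = 28089 m³.
Food-to-microorganism ratio F/M = Q S₀ / (V X) = 37600 × 846 / (28089 × 3670) = 0.3086 d⁻¹.

F/M ≈ 0.309 d⁻¹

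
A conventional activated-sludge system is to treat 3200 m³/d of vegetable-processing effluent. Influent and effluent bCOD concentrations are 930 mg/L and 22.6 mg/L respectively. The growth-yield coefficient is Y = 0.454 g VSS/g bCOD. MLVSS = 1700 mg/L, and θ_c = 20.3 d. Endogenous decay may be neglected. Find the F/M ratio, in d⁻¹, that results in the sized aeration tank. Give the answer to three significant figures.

With k_d = 0 the design equation reduces to V = Y Q (S₀−S) θ_c / X = 0.454 × 3200 × (930 − 22.6) × 20.3 / 1700 = 15742 m³.
F/M = Q·S₀ / (V·X) = 3200 × 930 / (15742 × 1700) = 0.1112 g bCOD·(g VSS·d)⁻¹.

F/M ≈ 0.111 d⁻¹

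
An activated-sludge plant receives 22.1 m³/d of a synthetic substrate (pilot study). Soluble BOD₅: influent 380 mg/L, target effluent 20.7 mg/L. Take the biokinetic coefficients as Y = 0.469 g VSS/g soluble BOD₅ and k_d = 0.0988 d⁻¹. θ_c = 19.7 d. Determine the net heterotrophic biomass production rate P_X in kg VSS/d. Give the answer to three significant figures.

The observed yield is Y_obs = Y/(1 + k_d·θ_c) = 0.469 / (1 + 0.0988 × 19.7) = 0.469 / 2.946 = 0.1592 g VSS per g soluble BOD₅ removed.
Mass of soluble BOD₅ removed per day: Q(S₀ − S) = 22.1 × 359.3 g/m³ = 7.941 kg/d.
P_X = Y_obs · Q(S₀ − S) = 0.1592 × 7.941 = 1.264 kg VSS/d.

P_X ≈ 1.26 kg VSS/d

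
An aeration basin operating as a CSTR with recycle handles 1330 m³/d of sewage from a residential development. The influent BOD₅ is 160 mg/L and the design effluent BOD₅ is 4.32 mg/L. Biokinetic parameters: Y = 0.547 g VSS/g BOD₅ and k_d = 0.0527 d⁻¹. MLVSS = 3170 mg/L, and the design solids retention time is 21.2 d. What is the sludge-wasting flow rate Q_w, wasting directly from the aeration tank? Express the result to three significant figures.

Q_w ≈ 16.9 m³/d

Steady-state biomass mass balance: V·X·(1 + k_d·θ_c) = Y·Q·(S₀ − S)·θ_c, so V = 0.547 × 1330 × (160 − 4.32) × 21.2 / [3170 × (1 + 0.0527 × 21.2)] = 2.4×10^6 / 6712 = 357.7 m³.
For wasting at MLVSS concentration, Q_w = V/θ_c = 357.7/21.2 = 16.87 m³/d.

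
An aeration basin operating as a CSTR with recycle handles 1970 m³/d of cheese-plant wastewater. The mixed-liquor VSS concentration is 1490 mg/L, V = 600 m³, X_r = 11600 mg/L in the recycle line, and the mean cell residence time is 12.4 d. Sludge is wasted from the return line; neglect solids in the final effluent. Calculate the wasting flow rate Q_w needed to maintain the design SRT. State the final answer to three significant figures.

Q_w = (V·X)/(θ_c X_r) = 600.0 × 1490 / (12.4 × 11600) = 6.215 m³/d.

Q_w ≈ 6.22 m³/d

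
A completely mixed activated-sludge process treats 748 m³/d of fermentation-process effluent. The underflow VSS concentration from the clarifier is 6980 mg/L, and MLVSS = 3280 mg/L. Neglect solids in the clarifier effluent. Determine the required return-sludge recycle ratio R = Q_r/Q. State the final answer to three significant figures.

R = Q_r/Q = X/(X_r − X) = 3280 / (6980 − 3280) = 0.8865.

R ≈ 0.886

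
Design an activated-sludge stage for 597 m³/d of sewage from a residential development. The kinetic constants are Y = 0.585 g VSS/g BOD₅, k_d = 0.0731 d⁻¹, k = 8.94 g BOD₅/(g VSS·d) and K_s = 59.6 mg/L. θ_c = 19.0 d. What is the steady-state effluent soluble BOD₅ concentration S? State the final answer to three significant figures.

From the Monod/SRT balance for a CMAS, S = K_s·(1+k_d θ_c)/[θ_c·(Y k − k_d) − 1] = 59.6 × (1 + 0.0731 × 19.0) / [19.0 × (0.585 × 8.94 − 0.0731) − 1] = 142.4 / 96.98 = 1.468 mg/L.

S ≈ 1.47 mg/L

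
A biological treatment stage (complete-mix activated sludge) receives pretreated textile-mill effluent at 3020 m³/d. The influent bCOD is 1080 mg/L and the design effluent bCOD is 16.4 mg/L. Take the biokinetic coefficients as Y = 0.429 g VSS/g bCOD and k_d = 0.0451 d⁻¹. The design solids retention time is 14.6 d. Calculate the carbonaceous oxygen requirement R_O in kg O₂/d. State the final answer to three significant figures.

Y_obs = Y / (1 + k_d θ_c) = 0.429 / (1 + 0.0451 × 14.6) = 0.429 / 1.658 = 0.2587.
Q·(S₀ − S) = 3020 × (1080 − 16.4) × 10⁻³ = 3212 kg/d removed.
Biomass synthesised: P_X = Y_obs × 3212 = 830.9 kg VSS/d.
Carbonaceous O₂ demand = substrate oxidised − cell-mass equivalent = 3212 − 1.42 × 830.9 = 2032 kg O₂/d.

R_O ≈ 2030 kg O₂/d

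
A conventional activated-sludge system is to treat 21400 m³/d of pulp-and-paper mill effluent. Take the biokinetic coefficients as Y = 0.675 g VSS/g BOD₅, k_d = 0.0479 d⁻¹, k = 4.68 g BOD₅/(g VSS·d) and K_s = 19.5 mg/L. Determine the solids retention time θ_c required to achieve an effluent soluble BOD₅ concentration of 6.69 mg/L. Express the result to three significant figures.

Specific growth rate at S = 6.69 mg/L: μ = YkS/(K_s+S) = 0.675·4.68·6.69/(19.5+6.69) = 0.8069 d⁻¹.
Then 1/θ_c = μ − k_d = 0.8069 − 0.0479 = 0.7590 d⁻¹, giving θ_c = 1.317 d.

θ_c ≈ 1.32 d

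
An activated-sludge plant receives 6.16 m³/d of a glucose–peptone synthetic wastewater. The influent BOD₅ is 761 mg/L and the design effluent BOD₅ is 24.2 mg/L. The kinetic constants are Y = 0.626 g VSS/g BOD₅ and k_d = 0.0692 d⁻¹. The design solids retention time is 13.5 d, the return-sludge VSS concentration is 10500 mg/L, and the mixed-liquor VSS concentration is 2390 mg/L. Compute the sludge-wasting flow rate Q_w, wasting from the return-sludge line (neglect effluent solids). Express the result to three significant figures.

Q_w ≈ 0.140 m³/d

From the SRT design equation V = Y Q (S₀−S) θ_c / [X (1 + k_d θ_c)] = 0.626 × 6.16 × (761 − 24.2) × 13.5 / [2390 × (1 + 0.0692 × 13.5)] = 3.84×10^4 / 4623 = 8.297 m³.
Wasting from the return line (neglecting effluent solids): Q_w = V·X / (θ_c·X_r) = 8.297 × 2390 / (13.5 × 10500) = 0.1399 m³/d.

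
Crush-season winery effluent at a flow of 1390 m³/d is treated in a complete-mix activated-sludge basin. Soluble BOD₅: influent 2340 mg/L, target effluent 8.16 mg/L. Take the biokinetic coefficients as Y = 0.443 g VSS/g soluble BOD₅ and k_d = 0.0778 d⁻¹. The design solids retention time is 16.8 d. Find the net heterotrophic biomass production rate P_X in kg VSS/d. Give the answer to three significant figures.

P_X ≈ 622 kg VSS/d

The observed yield is Y_obs = Y/(1 + k_d·θ_c) = 0.443 / (1 + 0.0778 × 16.8) = 0.443 / 2.307 = 0.1920 g VSS per g soluble BOD₅ removed.
ΔS = 2340 − 8.16 = 2332 mg/L, so the substrate removal rate is 1390 × 2332/1000 = 3241 kg soluble BOD₅/d.
So the net sludge growth is P_X = 0.1920 × 3241 = 622.4 kg VSS/d.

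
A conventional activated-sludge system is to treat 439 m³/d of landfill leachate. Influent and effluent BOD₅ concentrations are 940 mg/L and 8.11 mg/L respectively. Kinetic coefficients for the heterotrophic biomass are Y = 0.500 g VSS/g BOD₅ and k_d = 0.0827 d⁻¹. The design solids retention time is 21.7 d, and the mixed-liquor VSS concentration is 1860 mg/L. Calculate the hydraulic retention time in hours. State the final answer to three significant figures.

From the SRT design equation V = Y Q (S₀−S) θ_c / [X (1 + k_d θ_c)] = 0.500 × 439 × (940 − 8.11) × 21.7 / [1860 × (1 + 0.0827 × 21.7)] = 4.44×10^6 / 5198 = 853.9 m³.
τ = V/Q = 853.9/439 = 1.945 d, or 46.68 h.

τ ≈ 46.7 h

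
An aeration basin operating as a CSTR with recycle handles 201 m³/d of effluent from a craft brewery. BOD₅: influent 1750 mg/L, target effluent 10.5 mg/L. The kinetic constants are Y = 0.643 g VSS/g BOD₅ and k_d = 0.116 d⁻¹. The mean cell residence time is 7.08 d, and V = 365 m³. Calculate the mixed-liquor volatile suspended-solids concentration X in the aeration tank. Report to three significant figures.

X ≈ 2390 mg/L

Solving the biomass balance for X: X = Y Q (S₀−S) θ_c / [V (1+k_d θ_c)] = 0.643 × 201 × (1750 − 10.5) × 7.08 / [365 × (1 + 0.116 × 7.08)] = 2394 mg/L.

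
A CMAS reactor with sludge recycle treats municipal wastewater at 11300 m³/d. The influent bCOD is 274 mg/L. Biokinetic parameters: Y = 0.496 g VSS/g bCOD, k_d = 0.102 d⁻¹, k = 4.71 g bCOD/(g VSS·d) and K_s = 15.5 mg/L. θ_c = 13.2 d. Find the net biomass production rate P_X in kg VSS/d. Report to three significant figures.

P_X ≈ 651 kg VSS/d

Effluent substrate depends only on kinetics and SRT: S = K_s(1 + k_d θ_c) / [θ_c(Yk − k_d) − 1] = 15.5 × (1 + 0.102 × 13.2) / [13.2 × (0.496 × 4.71 − 0.102) − 1] = 36.37 / 28.49 = 1.277 mg/L.
Observed yield with endogenous decay: Y_obs = Y / (1 + k_d·θ_c) = 0.496 / (1 + 0.102 × 13.2) = 0.496 / 2.346 = 0.2114 g VSS/g bCOD.
Mass of bCOD removed per day: Q(S₀ − S) = 11300 × 272.7 g/m³ = 3082 kg/d.
P_X = Y_obs · Q(S₀ − S) = 0.2114 × 3082 = 651.4 kg VSS/d.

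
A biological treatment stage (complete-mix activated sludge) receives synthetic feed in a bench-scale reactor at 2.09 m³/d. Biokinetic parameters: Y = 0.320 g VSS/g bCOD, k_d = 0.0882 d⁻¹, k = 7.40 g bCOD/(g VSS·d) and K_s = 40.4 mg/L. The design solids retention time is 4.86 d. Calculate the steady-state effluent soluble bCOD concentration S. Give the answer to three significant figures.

Effluent substrate depends only on kinetics and SRT: S = K_s(1 + k_d θ_c) / [θ_c(Yk − k_d) − 1] = 40.4 × (1 + 0.0882 × 4.86) / [4.86 × (0.320 × 7.40 − 0.0882) − 1] = 57.72 / 10.08 = 5.726 mg/L.

S ≈ 5.73 mg/L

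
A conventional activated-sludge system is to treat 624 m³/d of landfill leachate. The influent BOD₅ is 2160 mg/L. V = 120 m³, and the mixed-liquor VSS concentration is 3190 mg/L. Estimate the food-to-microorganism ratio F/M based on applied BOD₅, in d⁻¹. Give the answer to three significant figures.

F/M = applied load / biomass = Q·S₀/(V·X) = 624 × 2160 / (120.0 × 3190) = 3.521 d⁻¹.

F/M ≈ 3.52 d⁻¹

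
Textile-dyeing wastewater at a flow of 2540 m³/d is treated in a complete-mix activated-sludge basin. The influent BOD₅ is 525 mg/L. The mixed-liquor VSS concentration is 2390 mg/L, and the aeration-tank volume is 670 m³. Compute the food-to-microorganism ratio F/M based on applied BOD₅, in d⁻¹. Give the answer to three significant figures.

F/M ≈ 0.833 d⁻¹

F/M = Q·S₀ / (V·X) = 2540 × 525 / (670.0 × 2390) = 0.8328 g BOD₅·(g VSS·d)⁻¹.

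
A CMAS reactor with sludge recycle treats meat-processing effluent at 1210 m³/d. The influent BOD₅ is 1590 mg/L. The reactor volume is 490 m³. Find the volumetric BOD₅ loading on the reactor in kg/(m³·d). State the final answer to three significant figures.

Volumetric loading L_v = Q·S₀ / V = 1210 × 1590 g/m³ / 490.0 m³ = 3926 g/(m³·d) = 3.926 kg BOD₅/(m³·d).

L_v ≈ 3.93 kg BOD₅/(m³·d)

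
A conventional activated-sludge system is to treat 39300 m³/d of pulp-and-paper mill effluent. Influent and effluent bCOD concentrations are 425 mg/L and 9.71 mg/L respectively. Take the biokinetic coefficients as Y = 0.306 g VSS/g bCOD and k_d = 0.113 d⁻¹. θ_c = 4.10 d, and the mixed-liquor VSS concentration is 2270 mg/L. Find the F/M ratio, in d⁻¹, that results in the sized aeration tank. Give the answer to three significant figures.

From the SRT design equation V = Y Q (S₀−S) θ_c / [X (1 + k_d θ_c)] = 0.306 × 39300 × (425 − 9.71) × 4.10 / [2270 × (1 + 0.113 × 4.10)] = 2.05×10^7 / 3322 = 6164 m³.
F/M = Q·S₀ / (V·X) = 39300 × 425 / (6164 × 2270) = 1.194 g bCOD·(g VSS·d)⁻¹.

F/M ≈ 1.19 d⁻¹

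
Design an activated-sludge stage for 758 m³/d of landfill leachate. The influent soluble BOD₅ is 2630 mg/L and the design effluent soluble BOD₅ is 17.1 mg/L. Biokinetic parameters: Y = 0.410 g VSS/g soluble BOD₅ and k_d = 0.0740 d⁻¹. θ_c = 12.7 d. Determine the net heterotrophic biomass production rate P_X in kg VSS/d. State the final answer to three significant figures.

P_X ≈ 419 kg VSS/d

The observed yield is Y_obs = Y/(1 + k_d·θ_c) = 0.410 / (1 + 0.0740 × 12.7) = 0.410 / 1.940 = 0.2114 g VSS per g soluble BOD₅ removed.
ΔS = 2630 − 17.1 = 2613 mg/L, so the substrate removal rate is 758 × 2613/1000 = 1981 kg soluble BOD₅/d.
So the net sludge growth is P_X = 0.2114 × 1981 = 418.6 kg VSS/d.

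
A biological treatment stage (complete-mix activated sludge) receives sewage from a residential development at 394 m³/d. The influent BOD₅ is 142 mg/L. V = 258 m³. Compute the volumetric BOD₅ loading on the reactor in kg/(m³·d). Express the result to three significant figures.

Volumetric loading L_v = Q·S₀ / V = 394 × 142 g/m³ / 258.0 m³ = 216.9 g/(m³·d) = 0.2169 kg BOD₅/(m³·d).

L_v ≈ 0.217 kg BOD₅/(m³·d)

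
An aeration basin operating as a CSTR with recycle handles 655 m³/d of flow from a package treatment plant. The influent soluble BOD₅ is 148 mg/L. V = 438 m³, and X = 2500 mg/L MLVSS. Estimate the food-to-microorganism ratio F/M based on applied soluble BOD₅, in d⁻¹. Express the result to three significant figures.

F/M = Q·S₀ / (V·X) = 655 × 148 / (438.0 × 2500) = 0.08853 g soluble BOD₅·(g VSS·d)⁻¹.

F/M ≈ 0.0885 d⁻¹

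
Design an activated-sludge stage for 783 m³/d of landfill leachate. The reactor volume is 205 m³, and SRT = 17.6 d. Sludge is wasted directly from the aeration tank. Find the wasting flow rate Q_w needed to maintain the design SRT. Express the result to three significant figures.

Q_w ≈ 11.6 m³/d

For wasting at MLVSS concentration, Q_w = V/θ_c = 205.0/17.6 = 11.65 m³/d.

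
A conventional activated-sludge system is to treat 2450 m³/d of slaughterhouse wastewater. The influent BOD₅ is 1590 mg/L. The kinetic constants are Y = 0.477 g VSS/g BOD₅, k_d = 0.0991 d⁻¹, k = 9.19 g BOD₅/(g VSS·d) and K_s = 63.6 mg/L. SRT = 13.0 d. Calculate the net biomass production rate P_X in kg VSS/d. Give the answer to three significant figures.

P_X ≈ 811 kg VSS/d

From the Monod/SRT balance for a CMAS, S = K_s·(1+k_d θ_c)/[θ_c·(Y k − k_d) − 1] = 63.6 × (1 + 0.0991 × 13.0) / [13.0 × (0.477 × 9.19 − 0.0991) − 1] = 145.5 / 54.70 = 2.661 mg/L.
The observed yield is Y_obs = Y/(1 + k_d·θ_c) = 0.477 / (1 + 0.0991 × 13.0) = 0.477 / 2.288 = 0.2085 g VSS per g BOD₅ removed.
Q·(S₀ − S) = 2450 × (1590 − 2.66) × 10⁻³ = 3889 kg/d removed.
So the net sludge growth is P_X = 0.2085 × 3889 = 810.7 kg VSS/d.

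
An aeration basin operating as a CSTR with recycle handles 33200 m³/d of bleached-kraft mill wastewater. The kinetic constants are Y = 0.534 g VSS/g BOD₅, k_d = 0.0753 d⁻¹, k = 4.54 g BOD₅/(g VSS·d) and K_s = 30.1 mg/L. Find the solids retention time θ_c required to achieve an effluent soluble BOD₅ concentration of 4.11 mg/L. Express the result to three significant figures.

From 1/θ_c = Y·k·S/(K_s + S) − k_d: Y·k·S/(K_s+S) = 0.534 × 4.54 × 4.11 / (30.1 + 4.11) = 0.2913 d⁻¹.
θ_c = 1/(μ − k_d) = 1/(0.2913 − 0.0753) = 1/0.2160 = 4.630 d.

θ_c ≈ 4.63 d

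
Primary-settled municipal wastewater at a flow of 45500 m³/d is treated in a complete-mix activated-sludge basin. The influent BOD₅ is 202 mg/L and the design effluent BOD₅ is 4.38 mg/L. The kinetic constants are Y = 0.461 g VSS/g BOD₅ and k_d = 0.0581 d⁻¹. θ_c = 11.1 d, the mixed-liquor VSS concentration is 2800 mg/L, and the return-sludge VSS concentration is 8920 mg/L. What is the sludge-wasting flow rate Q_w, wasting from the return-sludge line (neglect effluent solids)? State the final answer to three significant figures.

Q_w ≈ 283 m³/d

Rearranging the biomass balance for a CMAS with decay, V = Y·Q·ΔS·θ_c / [X·(1+k_d θ_c)] = 0.461 × 45500 × (202 − 4.38) × 11.1 / [2800 × (1 + 0.0581 × 11.1)] = 4.6×10^7 / 4606 = 9990 m³.
Wasting from the return line (neglecting effluent solids): Q_w = V·X / (θ_c·X_r) = 9990 × 2800 / (11.1 × 8920) = 282.5 m³/d.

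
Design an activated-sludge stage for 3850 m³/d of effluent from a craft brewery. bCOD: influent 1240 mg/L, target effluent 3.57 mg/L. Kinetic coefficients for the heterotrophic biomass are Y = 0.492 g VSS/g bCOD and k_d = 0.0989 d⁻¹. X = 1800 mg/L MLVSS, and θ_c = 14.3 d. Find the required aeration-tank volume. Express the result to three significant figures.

Steady-state biomass mass balance: V·X·(1 + k_d·θ_c) = Y·Q·(S₀ − S)·θ_c, so V = 0.492 × 3850 × (1240 − 3.57) × 14.3 / [1800 × (1 + 0.0989 × 14.3)] = 3.35×10^7 / 4346 = 7707 m³.

V ≈ 7710 m³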